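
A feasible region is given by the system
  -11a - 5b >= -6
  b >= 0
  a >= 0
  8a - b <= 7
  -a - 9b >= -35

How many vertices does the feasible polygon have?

Intersecting each pair of boundary lines and keeping only the points that satisfy every inequality leaves:
  (6/11, 0)
  (0, 6/5)
  (0, 0)

3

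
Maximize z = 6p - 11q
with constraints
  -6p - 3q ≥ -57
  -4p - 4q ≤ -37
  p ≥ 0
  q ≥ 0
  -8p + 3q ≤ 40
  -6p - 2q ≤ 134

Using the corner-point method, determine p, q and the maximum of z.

Extreme points and z = 6p - 11q:
  (19/2, 0) → z = 57
  (17/14, 116/7) → z = -175
  (0, 37/4) → z = -407/4
  (37/4, 0) → z = 111/2
  (0, 40/3) → z = -440/3

p = 19/2, q = 0, maximum z = 57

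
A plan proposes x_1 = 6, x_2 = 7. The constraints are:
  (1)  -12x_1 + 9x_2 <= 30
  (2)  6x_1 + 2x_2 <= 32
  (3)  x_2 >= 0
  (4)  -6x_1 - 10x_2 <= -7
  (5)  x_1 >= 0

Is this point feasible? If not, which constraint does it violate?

not feasible — violates (2)

Constraint (2): 6x_1 + 2x_2 = 50, which is not ≤ 32. All other constraints are satisfied.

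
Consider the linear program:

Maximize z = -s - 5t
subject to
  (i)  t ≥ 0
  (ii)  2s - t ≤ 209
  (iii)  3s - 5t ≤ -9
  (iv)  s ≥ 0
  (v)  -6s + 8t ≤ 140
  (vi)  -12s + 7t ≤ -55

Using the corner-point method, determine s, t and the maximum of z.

Corner points and z = -s - 5t:
  (1054/7, 645/7) → z = -4279/7
  (906/5, 767/5) → z = -4741/5
  (26/3, 7) → z = -131/3
  (710/27, 335/9) → z = -5735/27

s = 26/3, t = 7, maximum z = -131/3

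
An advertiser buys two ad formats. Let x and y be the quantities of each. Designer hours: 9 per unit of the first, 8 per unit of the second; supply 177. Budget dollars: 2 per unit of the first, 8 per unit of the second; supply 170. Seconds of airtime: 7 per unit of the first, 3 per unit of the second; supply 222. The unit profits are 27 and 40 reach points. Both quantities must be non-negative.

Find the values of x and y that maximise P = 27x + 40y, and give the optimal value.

x = 1, y = 21, maximum P = 867

Vertices and P = 27x + 40y:
  (0, 0) → P = 0
  (0, 85/4) → P = 850
  (59/3, 0) → P = 531
  (1, 21) → P = 867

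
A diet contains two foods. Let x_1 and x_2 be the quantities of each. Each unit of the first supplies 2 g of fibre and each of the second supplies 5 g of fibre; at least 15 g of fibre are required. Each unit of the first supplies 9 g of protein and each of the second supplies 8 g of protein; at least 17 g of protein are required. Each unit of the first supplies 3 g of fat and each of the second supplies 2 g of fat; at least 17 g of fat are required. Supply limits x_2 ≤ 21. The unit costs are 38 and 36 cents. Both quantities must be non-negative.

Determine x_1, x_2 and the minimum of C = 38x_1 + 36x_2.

x_1 = 5, x_2 = 1, minimum C = 226

Vertices and C = 38x_1 + 36x_2:
  (0, 17/2) → C = 306
  (0, 21) → C = 756
  (15/2, 0) → C = 285
  (5, 1) → C = 226
The feasible region is unbounded (it extends along (1, 0)), but C strictly increases along every unbounded feasible direction, so there is no improving ray and the minimum is attained at a vertex.

The optimum lies where 2x_1 + 5x_2 = 15 and 3x_1 + 2x_2 = 17.
Solving simultaneously gives x_1 = 5, x_2 = 1.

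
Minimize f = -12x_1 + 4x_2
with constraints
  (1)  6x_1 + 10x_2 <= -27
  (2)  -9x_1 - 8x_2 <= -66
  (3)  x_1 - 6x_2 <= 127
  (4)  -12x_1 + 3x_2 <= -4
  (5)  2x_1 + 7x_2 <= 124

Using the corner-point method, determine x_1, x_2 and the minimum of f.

x_1 = 554/23, x_2 = -789/46, minimum f = -8226/23

Extreme points and f = -12x_1 + 4x_2:
  (146/7, -213/14) → f = -2178/7
  (554/23, -789/46) → f = -8226/23
  (706/31, -1077/62) → f = -10626/31

The binding constraints are 6x_1 + 10x_2 = -27 and x_1 - 6x_2 = 127.
Solving simultaneously gives x_1 = 554/23, x_2 = -789/46.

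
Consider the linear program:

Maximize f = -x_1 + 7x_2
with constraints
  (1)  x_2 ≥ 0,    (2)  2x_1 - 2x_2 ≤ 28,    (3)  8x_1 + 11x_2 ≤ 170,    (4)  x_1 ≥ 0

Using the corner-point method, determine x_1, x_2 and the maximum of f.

x_1 = 0, x_2 = 170/11, maximum f = 1190/11

Extreme points and f = -x_1 + 7x_2:
  (14, 0) → f = -14
  (0, 0) → f = 0
  (324/19, 58/19) → f = 82/19
  (0, 170/11) → f = 1190/11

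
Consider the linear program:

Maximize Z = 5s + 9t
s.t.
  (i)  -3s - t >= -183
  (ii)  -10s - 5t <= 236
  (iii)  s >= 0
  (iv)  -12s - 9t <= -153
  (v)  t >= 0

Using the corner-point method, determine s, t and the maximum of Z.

s = 0, t = 183, maximum Z = 1647

Vertices and Z = 5s + 9t:
  (0, 183) → Z = 1647
  (61, 0) → Z = 305
  (0, 17) → Z = 153
  (51/4, 0) → Z = 255/4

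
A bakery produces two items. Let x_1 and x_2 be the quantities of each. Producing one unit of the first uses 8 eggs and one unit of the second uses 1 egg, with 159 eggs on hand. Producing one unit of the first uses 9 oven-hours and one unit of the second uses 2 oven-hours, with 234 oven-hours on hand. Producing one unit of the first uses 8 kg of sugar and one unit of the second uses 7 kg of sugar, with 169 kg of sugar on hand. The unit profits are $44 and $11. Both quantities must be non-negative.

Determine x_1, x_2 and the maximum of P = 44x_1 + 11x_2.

x_1 = 59/3, x_2 = 5/3, maximum P = 2651/3

Corner points and P = 44x_1 + 11x_2:
  (0, 0) → P = 0
  (0, 169/7) → P = 1859/7
  (159/8, 0) → P = 1749/2
  (59/3, 5/3) → P = 2651/3

At the optimal vertex, 8x_1 + x_2 = 159 and 8x_1 + 7x_2 = 169.
Solving simultaneously gives x_1 = 59/3, x_2 = 5/3.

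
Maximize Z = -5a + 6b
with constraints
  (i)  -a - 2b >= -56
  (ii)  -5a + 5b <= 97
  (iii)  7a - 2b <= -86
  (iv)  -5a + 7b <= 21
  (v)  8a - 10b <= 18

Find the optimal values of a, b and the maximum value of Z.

Extreme points and Z = -5a + 6b:
  (-287/5, -38) → Z = 59
  (-106, -433/5) → Z = 52/5
  (-560/39, -283/39) → Z = 1102/39
  (-448/27, -407/27) → Z = -202/27

The binding constraints are -5a + 5b = 97 and -5a + 7b = 21.
Solving simultaneously gives a = -287/5, b = -38.

a = -287/5, b = -38, maximum Z = 59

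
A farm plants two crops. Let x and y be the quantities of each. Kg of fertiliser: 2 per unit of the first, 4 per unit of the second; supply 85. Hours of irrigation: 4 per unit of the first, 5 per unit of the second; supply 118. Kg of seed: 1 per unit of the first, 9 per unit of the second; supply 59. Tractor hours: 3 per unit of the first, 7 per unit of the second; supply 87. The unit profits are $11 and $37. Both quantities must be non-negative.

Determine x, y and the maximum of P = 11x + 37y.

x = 37/2, y = 9/2, maximum P = 370

Feasible corners and P = 11x + 37y:
  (0, 0) → P = 0
  (0, 59/9) → P = 2183/9
  (29, 0) → P = 319
  (37/2, 9/2) → P = 370

The binding constraints are x + 9y = 59 and 3x + 7y = 87.
Solving simultaneously gives x = 37/2, y = 9/2.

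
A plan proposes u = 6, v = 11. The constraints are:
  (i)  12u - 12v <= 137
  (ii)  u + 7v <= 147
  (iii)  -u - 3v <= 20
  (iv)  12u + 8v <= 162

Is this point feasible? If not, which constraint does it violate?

(i): -60 ≤ 137 ✓
(ii): 83 ≤ 147 ✓
(iii): -39 ≤ 20 ✓
(iv): 160 ≤ 162 ✓

feasible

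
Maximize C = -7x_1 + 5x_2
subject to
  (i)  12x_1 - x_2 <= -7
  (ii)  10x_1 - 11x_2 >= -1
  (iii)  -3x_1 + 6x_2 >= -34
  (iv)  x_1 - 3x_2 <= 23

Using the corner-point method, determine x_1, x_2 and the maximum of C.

x_1 = -256/19, x_2 = -231/19, maximum C = 637/19

Extreme points and C = -7x_1 + 5x_2:
  (-38/61, -29/61) → C = 121/61
  (-76/69, -143/23) → C = -1613/69
  (-256/19, -231/19) → C = 637/19
  (-12, -35/3) → C = 77/3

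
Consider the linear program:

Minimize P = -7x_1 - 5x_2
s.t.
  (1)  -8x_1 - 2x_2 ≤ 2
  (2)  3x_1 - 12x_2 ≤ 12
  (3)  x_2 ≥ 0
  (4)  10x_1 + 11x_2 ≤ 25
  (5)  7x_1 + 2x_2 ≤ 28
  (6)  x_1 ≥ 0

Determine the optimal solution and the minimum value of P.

x_1 = 5/2, x_2 = 0, minimum P = -35/2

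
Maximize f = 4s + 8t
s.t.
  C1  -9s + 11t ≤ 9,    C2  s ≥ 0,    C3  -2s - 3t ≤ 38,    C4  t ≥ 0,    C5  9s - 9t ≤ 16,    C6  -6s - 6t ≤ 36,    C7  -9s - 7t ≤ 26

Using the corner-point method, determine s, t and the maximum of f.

Feasible corners and f = 4s + 8t:
  (0, 9/11) → f = 72/11
  (257/18, 25/2) → f = 1414/9
  (0, 0) → f = 0
  (16/9, 0) → f = 64/9

At the optimal vertex, -9s + 11t = 9 and 9s - 9t = 16.
Solving simultaneously gives s = 257/18, t = 25/2.

s = 257/18, t = 25/2, maximum f = 1414/9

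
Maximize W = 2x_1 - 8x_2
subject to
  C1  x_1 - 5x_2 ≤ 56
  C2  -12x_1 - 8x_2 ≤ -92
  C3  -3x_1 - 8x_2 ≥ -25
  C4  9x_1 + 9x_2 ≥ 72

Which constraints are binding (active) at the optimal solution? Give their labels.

Corner points and W = 2x_1 - 8x_2:
  (573/23, -143/23) → W = 2290/23
  (16, -8) → W = 96
  (39/5, 1/5) → W = 14

The maximum is at (573/23, -143/23). Substituting into each constraint, equality holds for C1 and C3; the remaining constraints have slack.

C1 and C3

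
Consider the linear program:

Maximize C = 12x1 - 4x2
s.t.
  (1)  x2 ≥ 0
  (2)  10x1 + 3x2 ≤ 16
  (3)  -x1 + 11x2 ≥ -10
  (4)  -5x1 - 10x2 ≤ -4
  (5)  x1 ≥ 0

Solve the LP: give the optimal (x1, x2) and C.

x1 = 8/5, x2 = 0, maximum C = 96/5

Corner points and C = 12x1 - 4x2:
  (8/5, 0) → C = 96/5
  (4/5, 0) → C = 48/5
  (0, 16/3) → C = -64/3
  (0, 2/5) → C = -8/5

The binding constraints are x2 = 0 and 10x1 + 3x2 = 16.
Solving simultaneously gives x1 = 8/5, x2 = 0.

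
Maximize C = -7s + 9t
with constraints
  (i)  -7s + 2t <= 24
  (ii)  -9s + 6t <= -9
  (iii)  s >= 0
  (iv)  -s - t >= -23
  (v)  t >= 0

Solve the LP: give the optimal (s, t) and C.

Corner points and C = -7s + 9t:
  (49/5, 66/5) → C = 251/5
  (1, 0) → C = -7
  (23, 0) → C = -161

At the optimal vertex, -9s + 6t = -9 and -s - t = -23.
Solving simultaneously gives s = 49/5, t = 66/5.

s = 49/5, t = 66/5, maximum C = 251/5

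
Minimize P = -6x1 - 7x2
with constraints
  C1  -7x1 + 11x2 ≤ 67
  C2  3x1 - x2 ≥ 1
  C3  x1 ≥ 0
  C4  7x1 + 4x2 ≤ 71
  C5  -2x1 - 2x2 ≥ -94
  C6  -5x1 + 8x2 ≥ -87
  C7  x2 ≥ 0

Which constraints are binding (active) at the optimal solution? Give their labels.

C1 and C4

Vertices and P = -6x1 - 7x2:
  (3, 8) → P = -74
  (171/35, 46/5) → P = -656/7
  (1/3, 0) → P = -2
  (71/7, 0) → P = -426/7

The minimum is at (171/35, 46/5). Substituting into each constraint, equality holds for C1 and C4; the remaining constraints have slack.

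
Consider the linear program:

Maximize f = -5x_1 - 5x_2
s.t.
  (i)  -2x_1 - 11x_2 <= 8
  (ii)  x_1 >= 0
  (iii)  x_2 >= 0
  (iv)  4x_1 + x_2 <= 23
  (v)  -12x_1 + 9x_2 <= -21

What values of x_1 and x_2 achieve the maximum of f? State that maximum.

The optimum lies where x_2 = 0 and -12x_1 + 9x_2 = -21.
Solving simultaneously gives x_1 = 7/4, x_2 = 0.

x_1 = 7/4, x_2 = 0, maximum f = -35/4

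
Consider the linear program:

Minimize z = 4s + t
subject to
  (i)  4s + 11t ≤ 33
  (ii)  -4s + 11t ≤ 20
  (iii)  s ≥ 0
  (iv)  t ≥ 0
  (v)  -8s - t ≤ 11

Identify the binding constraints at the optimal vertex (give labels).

(iii) and (iv)

Corner points and z = 4s + t:
  (13/8, 53/22) → z = 98/11
  (33/4, 0) → z = 33
  (0, 20/11) → z = 20/11
  (0, 0) → z = 0

The minimum is at (0, 0). Substituting into each constraint, equality holds for (iii) and (iv); the remaining constraints have slack.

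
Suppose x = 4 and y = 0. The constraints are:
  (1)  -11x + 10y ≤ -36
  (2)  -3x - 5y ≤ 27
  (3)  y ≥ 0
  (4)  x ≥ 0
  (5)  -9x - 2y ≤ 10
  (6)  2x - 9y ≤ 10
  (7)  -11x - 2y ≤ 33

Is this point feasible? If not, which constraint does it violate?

feasible

(1): -44 ≤ -36 ✓
(2): -12 ≤ 27 ✓
(3): 0 ≥ 0 ✓
(4): 4 ≥ 0 ✓
(5): -36 ≤ 10 ✓
(6): 8 ≤ 10 ✓
(7): -44 ≤ 33 ✓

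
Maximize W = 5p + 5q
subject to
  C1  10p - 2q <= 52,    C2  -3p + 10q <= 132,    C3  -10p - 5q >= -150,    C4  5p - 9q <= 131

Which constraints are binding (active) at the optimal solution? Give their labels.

C2 and C3

Feasible corners and W = 5p + 5q:
  (8, 14) → W = 110
  (103/40, -105/8) → W = -211/4
  (168/23, 354/23) → W = 2610/23
The feasible region is unbounded (it extends along (-10, -3), (-9, -5)), but W strictly decreases along every unbounded feasible direction, so there is no improving ray and the maximum is attained at a vertex.

The maximum is at (168/23, 354/23). Substituting into each constraint, equality holds for C2 and C3; the remaining constraints have slack.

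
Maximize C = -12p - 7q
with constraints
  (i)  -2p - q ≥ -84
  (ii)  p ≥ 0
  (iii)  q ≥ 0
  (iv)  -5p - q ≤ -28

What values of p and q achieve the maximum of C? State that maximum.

Vertices and C = -12p - 7q:
  (0, 84) → C = -588
  (42, 0) → C = -504
  (0, 28) → C = -196
  (28/5, 0) → C = -336/5

At the optimal vertex, q = 0 and -5p - q = -28.
Solving simultaneously gives p = 28/5, q = 0.

p = 28/5, q = 0, maximum C = -336/5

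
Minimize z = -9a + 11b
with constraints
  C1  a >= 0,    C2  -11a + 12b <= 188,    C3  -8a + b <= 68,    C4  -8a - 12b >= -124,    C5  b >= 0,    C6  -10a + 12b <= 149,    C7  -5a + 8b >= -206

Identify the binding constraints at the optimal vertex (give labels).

Feasible corners and z = -9a + 11b:
  (0, 31/3) → z = 341/3
  (0, 0) → z = 0
  (31/2, 0) → z = -279/2

The minimum is at (31/2, 0). Substituting into each constraint, equality holds for C4 and C5; the remaining constraints have slack.

C4 and C5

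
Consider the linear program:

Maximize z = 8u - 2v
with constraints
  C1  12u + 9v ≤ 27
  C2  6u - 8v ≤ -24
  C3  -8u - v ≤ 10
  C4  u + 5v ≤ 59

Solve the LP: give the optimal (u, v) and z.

u = 0, v = 3, maximum z = -6

Vertices and z = 8u - 2v:
  (0, 3) → z = -6
  (-39/20, 28/5) → z = -134/5
  (-52/35, 66/35) → z = -548/35

The optimum lies where 12u + 9v = 27 and 6u - 8v = -24.
Solving simultaneously gives u = 0, v = 3.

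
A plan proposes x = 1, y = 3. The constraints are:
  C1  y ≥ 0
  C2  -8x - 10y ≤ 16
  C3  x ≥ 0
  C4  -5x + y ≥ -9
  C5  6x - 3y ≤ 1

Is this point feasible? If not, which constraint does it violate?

feasible

C1: 3 ≥ 0 ✓
C2: -38 ≤ 16 ✓
C3: 1 ≥ 0 ✓
C4: -2 ≥ -9 ✓
C5: -3 ≤ 1 ✓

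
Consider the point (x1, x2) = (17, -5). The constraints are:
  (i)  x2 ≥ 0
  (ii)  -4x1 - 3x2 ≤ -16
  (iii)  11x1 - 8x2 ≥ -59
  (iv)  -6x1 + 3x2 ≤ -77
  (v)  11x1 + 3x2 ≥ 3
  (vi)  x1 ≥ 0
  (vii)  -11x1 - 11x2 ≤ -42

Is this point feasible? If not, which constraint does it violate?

not feasible — violates (i)

Constraint (i): x2 = -5, which is not ≥ 0. All other constraints are satisfied.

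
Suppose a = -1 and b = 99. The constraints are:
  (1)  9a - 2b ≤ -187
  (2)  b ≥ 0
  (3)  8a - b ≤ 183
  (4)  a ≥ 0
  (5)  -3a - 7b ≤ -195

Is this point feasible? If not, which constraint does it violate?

Constraint (4): a = -1, which is not ≥ 0. All other constraints are satisfied.

not feasible — violates (4)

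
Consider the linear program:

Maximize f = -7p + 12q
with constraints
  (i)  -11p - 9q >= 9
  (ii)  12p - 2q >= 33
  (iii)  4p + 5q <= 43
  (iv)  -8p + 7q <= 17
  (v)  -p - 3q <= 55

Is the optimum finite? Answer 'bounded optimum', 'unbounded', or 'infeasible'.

bounded optimum

Extreme points and f = -7p + 12q:
  (279/130, -471/130) → f = -117/2
  (39/2, -149/6) → f = -869/2
  (-11/38, -693/38) → f = -8239/38
The feasible region has finitely many vertices and no improving ray; the maximum is -117/2 at (279/130, -471/130).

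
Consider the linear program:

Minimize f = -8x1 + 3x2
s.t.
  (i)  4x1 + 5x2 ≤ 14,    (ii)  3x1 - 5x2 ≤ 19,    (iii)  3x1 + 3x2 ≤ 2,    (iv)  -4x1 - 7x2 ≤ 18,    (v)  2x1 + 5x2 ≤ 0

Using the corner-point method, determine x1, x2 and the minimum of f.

x1 = 67/24, x2 = -17/8, minimum f = -689/24

Extreme points and f = -8x1 + 3x2:
  (67/24, -17/8) → f = -689/24
  (43/41, -130/41) → f = -734/41
  (10/9, -4/9) → f = -92/9
  (-15, 6) → f = 138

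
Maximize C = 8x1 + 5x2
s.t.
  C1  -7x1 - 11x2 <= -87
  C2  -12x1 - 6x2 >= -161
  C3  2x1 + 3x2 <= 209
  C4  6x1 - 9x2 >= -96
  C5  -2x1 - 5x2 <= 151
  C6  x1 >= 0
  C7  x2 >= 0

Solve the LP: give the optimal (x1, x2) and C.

x1 = 97/16, x2 = 353/24, maximum C = 2929/24

Extreme points and C = 8x1 + 5x2:
  (0, 87/11) → C = 435/11
  (87/7, 0) → C = 696/7
  (97/16, 353/24) → C = 2929/24
  (161/12, 0) → C = 322/3
  (0, 32/3) → C = 160/3

The binding constraints are -12x1 - 6x2 = -161 and 6x1 - 9x2 = -96.
Solving simultaneously gives x1 = 97/16, x2 = 353/24.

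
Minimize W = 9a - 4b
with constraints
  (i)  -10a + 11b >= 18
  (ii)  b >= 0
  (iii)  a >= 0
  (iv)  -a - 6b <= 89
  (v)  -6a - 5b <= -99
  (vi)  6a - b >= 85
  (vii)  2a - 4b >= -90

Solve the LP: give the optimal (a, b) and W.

a = 215/11, b = 355/11, minimum W = 515/11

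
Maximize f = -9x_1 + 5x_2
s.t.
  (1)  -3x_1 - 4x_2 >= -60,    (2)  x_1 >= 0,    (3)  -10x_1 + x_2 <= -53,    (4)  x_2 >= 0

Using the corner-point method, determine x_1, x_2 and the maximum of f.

x_1 = 272/43, x_2 = 441/43, maximum f = -243/43

Vertices and f = -9x_1 + 5x_2:
  (272/43, 441/43) → f = -243/43
  (20, 0) → f = -180
  (53/10, 0) → f = -477/10

At the optimal vertex, -3x_1 - 4x_2 = -60 and -10x_1 + x_2 = -53.
Solving simultaneously gives x_1 = 272/43, x_2 = 441/43.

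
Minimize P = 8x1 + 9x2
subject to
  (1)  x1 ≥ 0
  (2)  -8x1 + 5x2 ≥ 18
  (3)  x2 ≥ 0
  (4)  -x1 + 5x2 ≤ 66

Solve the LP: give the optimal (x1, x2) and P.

Feasible corners and P = 8x1 + 9x2:
  (0, 18/5) → P = 162/5
  (0, 66/5) → P = 594/5
  (48/7, 102/7) → P = 186

At the optimal vertex, x1 = 0 and -8x1 + 5x2 = 18.
Solving simultaneously gives x1 = 0, x2 = 18/5.

x1 = 0, x2 = 18/5, minimum P = 162/5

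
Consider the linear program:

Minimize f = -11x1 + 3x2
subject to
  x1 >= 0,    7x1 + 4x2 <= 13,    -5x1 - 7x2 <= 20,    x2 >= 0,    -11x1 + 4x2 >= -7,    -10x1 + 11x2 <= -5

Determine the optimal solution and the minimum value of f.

x1 = 19/27, x2 = 5/27, minimum f = -194/27

Corner points and f = -11x1 + 3x2:
  (7/11, 0) → f = -7
  (1/2, 0) → f = -11/2
  (19/27, 5/27) → f = -194/27

At the optimal vertex, -11x1 + 4x2 = -7 and -10x1 + 11x2 = -5.
Solving simultaneously gives x1 = 19/27, x2 = 5/27.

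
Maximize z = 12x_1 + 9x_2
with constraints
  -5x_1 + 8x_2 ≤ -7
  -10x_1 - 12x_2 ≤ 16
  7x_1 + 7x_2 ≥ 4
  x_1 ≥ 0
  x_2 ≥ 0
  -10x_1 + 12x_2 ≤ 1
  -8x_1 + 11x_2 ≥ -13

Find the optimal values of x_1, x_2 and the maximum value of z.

x_1 = 3, x_2 = 1, maximum z = 45

Feasible corners and z = 12x_1 + 9x_2:
  (7/5, 0) → z = 84/5
  (3, 1) → z = 45
  (13/8, 0) → z = 39/2

At the optimal vertex, -5x_1 + 8x_2 = -7 and -8x_1 + 11x_2 = -13.
Solving simultaneously gives x_1 = 3, x_2 = 1.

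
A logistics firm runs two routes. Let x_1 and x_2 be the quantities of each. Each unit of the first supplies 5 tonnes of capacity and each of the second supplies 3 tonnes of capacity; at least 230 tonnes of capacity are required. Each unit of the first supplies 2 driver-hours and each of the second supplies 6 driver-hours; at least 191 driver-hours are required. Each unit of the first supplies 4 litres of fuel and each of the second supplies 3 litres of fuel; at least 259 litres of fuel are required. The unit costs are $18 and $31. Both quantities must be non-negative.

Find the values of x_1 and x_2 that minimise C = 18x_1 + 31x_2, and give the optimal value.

x_1 = 109/2, x_2 = 41/3, minimum C = 4214/3

Vertices and C = 18x_1 + 31x_2:
  (0, 259/3) → C = 8029/3
  (191/2, 0) → C = 1719
  (109/2, 41/3) → C = 4214/3
The feasible region is unbounded (it extends along (0, 1), (1, 0)), but C strictly increases along every unbounded feasible direction, so there is no improving ray and the minimum is attained at a vertex.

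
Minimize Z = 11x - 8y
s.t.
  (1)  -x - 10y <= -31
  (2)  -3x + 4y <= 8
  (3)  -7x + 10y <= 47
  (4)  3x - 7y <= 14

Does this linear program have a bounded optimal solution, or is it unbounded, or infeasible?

Extreme points and Z = 11x - 8y:
  (22/17, 101/34) → Z = -162/17
  (357/37, 79/37) → Z = 3295/37
  (54, 85/2) → Z = 254
The feasible region has finitely many vertices and no improving ray; the minimum is -162/17 at (22/17, 101/34).

bounded optimum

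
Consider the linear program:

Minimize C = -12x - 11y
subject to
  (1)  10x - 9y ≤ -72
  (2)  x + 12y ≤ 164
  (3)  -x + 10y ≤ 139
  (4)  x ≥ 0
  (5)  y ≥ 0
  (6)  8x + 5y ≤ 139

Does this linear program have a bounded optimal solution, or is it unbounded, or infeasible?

Extreme points and C = -12x - 11y:
  (204/43, 1712/129) → C = -26176/129
  (0, 8) → C = -88
  (0, 41/3) → C = -451/3
The feasible region has finitely many vertices and no improving ray; the minimum is -26176/129 at (204/43, 1712/129).

bounded optimum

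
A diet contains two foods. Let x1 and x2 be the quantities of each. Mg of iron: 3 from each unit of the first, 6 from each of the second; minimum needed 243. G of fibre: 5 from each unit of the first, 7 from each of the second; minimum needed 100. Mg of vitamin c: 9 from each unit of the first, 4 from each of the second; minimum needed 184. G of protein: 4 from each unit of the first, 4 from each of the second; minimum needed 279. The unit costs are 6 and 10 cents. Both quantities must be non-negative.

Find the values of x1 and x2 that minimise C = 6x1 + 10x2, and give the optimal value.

Corner points and C = 6x1 + 10x2:
  (0, 279/4) → C = 1395/2
  (81, 0) → C = 486
  (117/2, 45/4) → C = 927/2
The feasible region is unbounded (it extends along (0, 1), (1, 0)), but C strictly increases along every unbounded feasible direction, so there is no improving ray and the minimum is attained at a vertex.

x1 = 117/2, x2 = 45/4, minimum C = 927/2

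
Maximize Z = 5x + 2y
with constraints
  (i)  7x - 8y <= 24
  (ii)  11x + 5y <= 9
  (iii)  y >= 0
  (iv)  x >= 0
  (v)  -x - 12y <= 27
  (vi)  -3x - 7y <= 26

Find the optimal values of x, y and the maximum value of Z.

Corner points and Z = 5x + 2y:
  (9/11, 0) → Z = 45/11
  (0, 9/5) → Z = 18/5
  (0, 0) → Z = 0

x = 9/11, y = 0, maximum Z = 45/11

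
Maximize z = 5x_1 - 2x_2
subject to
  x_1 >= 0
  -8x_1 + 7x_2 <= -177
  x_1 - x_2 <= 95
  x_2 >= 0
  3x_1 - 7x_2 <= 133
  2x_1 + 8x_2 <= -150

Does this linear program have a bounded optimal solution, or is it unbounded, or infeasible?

The boundaries -8x_1 + 7x_2 = -177 and x_2 = 0 meet at (177/8, 0), but that point violates 2x_1 + 8x_2 ≤ -150. Every candidate vertex is excluded by some other constraint, so the feasible region is empty.

infeasible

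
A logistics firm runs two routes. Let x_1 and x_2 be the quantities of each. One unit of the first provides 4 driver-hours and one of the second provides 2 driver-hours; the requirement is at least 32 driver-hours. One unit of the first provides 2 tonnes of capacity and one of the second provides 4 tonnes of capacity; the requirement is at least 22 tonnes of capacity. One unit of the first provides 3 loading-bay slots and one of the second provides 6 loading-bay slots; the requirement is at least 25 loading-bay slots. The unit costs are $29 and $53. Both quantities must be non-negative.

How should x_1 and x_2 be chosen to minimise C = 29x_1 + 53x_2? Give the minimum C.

x_1 = 7, x_2 = 2, minimum C = 309

Vertices and C = 29x_1 + 53x_2:
  (0, 16) → C = 848
  (11, 0) → C = 319
  (7, 2) → C = 309
The feasible region is unbounded (it extends along (0, 1), (1, 0)), but C strictly increases along every unbounded feasible direction, so there is no improving ray and the minimum is attained at a vertex.

The binding constraints are 4x_1 + 2x_2 = 32 and 2x_1 + 4x_2 = 22.
Solving simultaneously gives x_1 = 7, x_2 = 2.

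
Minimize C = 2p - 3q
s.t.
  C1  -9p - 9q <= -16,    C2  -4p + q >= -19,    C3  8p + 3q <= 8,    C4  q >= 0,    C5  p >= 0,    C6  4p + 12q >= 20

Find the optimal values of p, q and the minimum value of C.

p = 0, q = 8/3, minimum C = -8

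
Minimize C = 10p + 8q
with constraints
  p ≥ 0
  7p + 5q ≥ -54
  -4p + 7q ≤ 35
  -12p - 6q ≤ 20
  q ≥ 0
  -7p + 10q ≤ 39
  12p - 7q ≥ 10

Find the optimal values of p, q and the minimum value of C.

Corner points and C = 10p + 8q:
  (77/9, 89/9) → C = 494/3
  (5/6, 0) → C = 25/3
  (373/71, 538/71) → C = 8034/71
The feasible region is unbounded (it extends along (7, 4), (1, 0)), but C strictly increases along every unbounded feasible direction, so there is no improving ray and the minimum is attained at a vertex.

The optimum lies where q = 0 and 12p - 7q = 10.
Solving simultaneously gives p = 5/6, q = 0.

p = 5/6, q = 0, minimum C = 25/3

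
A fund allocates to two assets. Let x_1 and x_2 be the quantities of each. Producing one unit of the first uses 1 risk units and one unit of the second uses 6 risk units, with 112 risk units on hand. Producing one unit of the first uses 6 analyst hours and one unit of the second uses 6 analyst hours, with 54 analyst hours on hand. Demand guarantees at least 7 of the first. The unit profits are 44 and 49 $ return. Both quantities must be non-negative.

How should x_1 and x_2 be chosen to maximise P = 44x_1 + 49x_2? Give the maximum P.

x_1 = 7, x_2 = 2, maximum P = 406

Corner points and P = 44x_1 + 49x_2:
  (9, 0) → P = 396
  (7, 0) → P = 308
  (7, 2) → P = 406

The binding constraints are 6x_1 + 6x_2 = 54 and x_1 = 7.
Solving simultaneously gives x_1 = 7, x_2 = 2.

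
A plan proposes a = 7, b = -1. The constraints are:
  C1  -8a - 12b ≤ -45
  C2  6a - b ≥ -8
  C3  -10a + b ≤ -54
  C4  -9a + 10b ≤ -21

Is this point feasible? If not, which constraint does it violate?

not feasible — violates C1

Constraint C1: -8a - 12b = -44, which is not ≤ -45. All other constraints are satisfied.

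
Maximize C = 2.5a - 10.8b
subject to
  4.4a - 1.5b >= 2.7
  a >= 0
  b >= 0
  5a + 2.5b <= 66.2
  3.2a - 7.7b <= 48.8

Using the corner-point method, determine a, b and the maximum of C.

Vertices and C = 2.5a - 10.8b:
  (27/44, 0) → C = 135/88
  (2121/370, 13889/925) → C = -2734899/18500
  (331/25, 0) → C = 331/10

The binding constraints are b = 0 and 5a + 2.5b = 66.2.
Solving simultaneously gives a = 331/25, b = 0.

a = 13.24, b = 0, maximum C = 33.1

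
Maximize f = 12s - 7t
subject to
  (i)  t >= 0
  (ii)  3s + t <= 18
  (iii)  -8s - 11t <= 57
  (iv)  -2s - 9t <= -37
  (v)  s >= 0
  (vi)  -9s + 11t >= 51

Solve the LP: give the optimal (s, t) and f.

s = 7/2, t = 15/2, maximum f = -21/2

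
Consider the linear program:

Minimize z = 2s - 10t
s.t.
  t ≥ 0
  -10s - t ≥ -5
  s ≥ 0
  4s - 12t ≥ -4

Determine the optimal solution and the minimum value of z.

Extreme points and z = 2s - 10t:
  (1/2, 0) → z = 1
  (0, 0) → z = 0
  (14/31, 15/31) → z = -122/31
  (0, 1/3) → z = -10/3

The binding constraints are -10s - t = -5 and 4s - 12t = -4.
Solving simultaneously gives s = 14/31, t = 15/31.

s = 14/31, t = 15/31, minimum z = -122/31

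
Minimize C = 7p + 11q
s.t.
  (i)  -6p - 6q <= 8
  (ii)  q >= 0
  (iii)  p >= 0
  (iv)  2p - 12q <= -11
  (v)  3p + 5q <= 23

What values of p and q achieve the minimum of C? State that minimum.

p = 0, q = 11/12, minimum C = 121/12

Corner points and C = 7p + 11q:
  (0, 11/12) → C = 121/12
  (0, 23/5) → C = 253/5
  (221/46, 79/46) → C = 1208/23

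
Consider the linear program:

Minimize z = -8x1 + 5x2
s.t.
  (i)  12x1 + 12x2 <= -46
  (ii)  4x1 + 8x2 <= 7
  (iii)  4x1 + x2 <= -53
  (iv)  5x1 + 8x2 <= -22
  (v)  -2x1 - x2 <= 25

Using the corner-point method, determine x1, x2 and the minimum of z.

x1 = -14, x2 = 3, minimum z = 127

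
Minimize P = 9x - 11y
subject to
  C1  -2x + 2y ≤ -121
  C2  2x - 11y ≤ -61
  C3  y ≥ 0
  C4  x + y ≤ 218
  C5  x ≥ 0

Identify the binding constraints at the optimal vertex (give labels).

C1 and C4

Feasible corners and P = 9x - 11y:
  (1453/18, 182/9) → P = 9073/18
  (557/4, 315/4) → P = 387
  (2337/13, 497/13) → P = 15566/13

The minimum is at (557/4, 315/4). Substituting into each constraint, equality holds for C1 and C4; the remaining constraints have slack.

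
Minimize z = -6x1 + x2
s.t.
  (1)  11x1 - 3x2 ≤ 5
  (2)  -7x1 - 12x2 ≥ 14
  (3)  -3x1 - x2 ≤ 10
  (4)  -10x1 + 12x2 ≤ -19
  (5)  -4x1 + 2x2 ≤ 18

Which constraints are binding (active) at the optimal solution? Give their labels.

Feasible corners and z = -6x1 + x2:
  (-5/4, -25/4) → z = 5/4
  (1/34, -53/34) → z = -59/34
  (-101/46, -157/46) → z = 449/46

The minimum is at (1/34, -53/34). Substituting into each constraint, equality holds for (1) and (4); the remaining constraints have slack.

(1) and (4)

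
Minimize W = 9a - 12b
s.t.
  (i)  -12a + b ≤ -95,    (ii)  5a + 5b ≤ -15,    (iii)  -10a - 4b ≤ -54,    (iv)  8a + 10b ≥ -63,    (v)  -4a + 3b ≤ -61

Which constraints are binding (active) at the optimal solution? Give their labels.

(ii) and (iii)

Corner points and W = 9a - 12b:
  (11, -14) → W = 267
  (33/2, -39/2) → W = 765/2
  (198/17, -531/34) → W = 4968/17

The minimum is at (11, -14). Substituting into each constraint, equality holds for (ii) and (iii); the remaining constraints have slack.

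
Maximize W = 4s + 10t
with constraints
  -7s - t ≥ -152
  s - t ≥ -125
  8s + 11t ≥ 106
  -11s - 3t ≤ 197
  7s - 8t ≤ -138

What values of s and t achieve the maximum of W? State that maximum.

Vertices and W = 4s + 10t:
  (27/8, 1027/8) → W = 5189/4
  (154/9, 290/9) → W = 1172/3
  (-286/7, 589/7) → W = 678
  (-2485/97, 2742/97) → W = 17480/97
  (-670/141, 1846/141) → W = 5260/47

s = 27/8, t = 1027/8, maximum W = 5189/4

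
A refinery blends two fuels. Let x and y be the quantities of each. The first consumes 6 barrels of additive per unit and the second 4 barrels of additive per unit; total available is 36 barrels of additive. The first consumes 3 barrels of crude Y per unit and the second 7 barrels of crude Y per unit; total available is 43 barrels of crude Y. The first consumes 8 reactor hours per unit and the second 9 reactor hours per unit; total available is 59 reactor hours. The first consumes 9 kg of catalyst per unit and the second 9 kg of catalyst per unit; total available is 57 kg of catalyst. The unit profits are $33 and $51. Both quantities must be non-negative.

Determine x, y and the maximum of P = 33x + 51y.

x = 1/3, y = 6, maximum P = 317

Feasible corners and P = 33x + 51y:
  (0, 0) → P = 0
  (0, 43/7) → P = 2193/7
  (6, 0) → P = 198
  (16/3, 1) → P = 227
  (1/3, 6) → P = 317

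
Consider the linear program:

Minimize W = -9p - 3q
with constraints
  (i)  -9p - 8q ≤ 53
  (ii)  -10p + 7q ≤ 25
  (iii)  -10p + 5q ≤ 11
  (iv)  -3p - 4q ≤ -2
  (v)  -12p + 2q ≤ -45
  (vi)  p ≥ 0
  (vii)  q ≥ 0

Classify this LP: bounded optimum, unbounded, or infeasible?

unbounded

From the feasible point (365/64, 375/32), moving in the direction (7, 10) keeps every constraint satisfied while W decreases without bound.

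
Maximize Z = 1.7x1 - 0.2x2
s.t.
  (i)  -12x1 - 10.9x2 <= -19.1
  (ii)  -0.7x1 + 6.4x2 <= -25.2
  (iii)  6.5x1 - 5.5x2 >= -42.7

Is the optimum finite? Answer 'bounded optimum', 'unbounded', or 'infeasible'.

unbounded

From the feasible point (39692/8443, -28903/8443), moving in the direction (10.9, -12) keeps every constraint satisfied while Z increases without bound.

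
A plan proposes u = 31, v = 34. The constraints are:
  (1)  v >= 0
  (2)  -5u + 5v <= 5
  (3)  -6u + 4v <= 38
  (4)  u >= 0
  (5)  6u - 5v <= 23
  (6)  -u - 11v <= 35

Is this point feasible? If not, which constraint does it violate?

Constraint (2): -5u + 5v = 15, which is not ≤ 5. All other constraints are satisfied.

not feasible — violates (2)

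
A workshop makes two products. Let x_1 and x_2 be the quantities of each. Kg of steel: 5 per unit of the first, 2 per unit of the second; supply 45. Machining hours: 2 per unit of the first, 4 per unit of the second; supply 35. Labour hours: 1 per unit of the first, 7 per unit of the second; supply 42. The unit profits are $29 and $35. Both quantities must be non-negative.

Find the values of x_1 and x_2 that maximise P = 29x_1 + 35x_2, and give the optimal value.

x_1 = 7, x_2 = 5, maximum P = 378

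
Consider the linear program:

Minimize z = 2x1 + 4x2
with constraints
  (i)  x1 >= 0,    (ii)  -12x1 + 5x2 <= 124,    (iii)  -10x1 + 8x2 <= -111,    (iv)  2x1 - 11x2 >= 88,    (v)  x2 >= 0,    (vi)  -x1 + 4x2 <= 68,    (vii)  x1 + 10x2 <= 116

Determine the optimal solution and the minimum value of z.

x1 = 44, x2 = 0, minimum z = 88

Feasible corners and z = 2x1 + 4x2:
  (44, 0) → z = 88
  (2156/31, 144/31) → z = 4888/31
  (116, 0) → z = 232

At the optimal vertex, 2x1 - 11x2 = 88 and x2 = 0.
Solving simultaneously gives x1 = 44, x2 = 0.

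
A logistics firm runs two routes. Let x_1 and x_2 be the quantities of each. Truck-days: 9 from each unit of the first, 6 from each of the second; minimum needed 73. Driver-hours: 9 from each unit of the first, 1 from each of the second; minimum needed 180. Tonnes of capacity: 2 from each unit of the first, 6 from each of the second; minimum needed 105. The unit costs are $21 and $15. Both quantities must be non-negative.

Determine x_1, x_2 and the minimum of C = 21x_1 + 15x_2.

Extreme points and C = 21x_1 + 15x_2:
  (0, 180) → C = 2700
  (105/2, 0) → C = 2205/2
  (75/4, 45/4) → C = 1125/2
The feasible region is unbounded (it extends along (0, 1), (1, 0)), but C strictly increases along every unbounded feasible direction, so there is no improving ray and the minimum is attained at a vertex.

The binding constraints are 9x_1 + x_2 = 180 and 2x_1 + 6x_2 = 105.
Solving simultaneously gives x_1 = 75/4, x_2 = 45/4.

x_1 = 75/4, x_2 = 45/4, minimum C = 1125/2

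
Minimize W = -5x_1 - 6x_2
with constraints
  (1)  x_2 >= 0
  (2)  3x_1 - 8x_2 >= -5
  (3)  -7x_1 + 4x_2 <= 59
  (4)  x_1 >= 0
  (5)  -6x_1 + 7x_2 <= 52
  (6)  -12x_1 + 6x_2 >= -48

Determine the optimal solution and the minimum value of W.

x_1 = 69/13, x_2 = 34/13, minimum W = -549/13

Extreme points and W = -5x_1 - 6x_2:
  (0, 0) → W = 0
  (4, 0) → W = -20
  (0, 5/8) → W = -15/4
  (69/13, 34/13) → W = -549/13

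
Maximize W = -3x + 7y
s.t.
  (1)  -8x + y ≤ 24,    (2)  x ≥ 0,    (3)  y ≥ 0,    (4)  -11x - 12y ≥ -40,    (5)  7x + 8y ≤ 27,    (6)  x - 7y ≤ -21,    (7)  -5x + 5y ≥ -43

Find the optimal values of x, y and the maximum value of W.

Corner points and W = -3x + 7y:
  (0, 10/3) → W = 70/3
  (0, 3) → W = 21
  (28/89, 271/89) → W = 1813/89

At the optimal vertex, x = 0 and -11x - 12y = -40.
Solving simultaneously gives x = 0, y = 10/3.

x = 0, y = 10/3, maximum W = 70/3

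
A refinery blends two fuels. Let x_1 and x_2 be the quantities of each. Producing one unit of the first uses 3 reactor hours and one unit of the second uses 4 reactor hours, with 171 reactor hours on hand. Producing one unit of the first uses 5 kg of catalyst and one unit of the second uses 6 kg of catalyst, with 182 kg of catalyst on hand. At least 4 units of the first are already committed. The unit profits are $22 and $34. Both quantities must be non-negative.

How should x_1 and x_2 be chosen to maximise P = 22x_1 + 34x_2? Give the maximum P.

x_1 = 4, x_2 = 27, maximum P = 1006

Corner points and P = 22x_1 + 34x_2:
  (182/5, 0) → P = 4004/5
  (4, 0) → P = 88
  (4, 27) → P = 1006

At the optimal vertex, 5x_1 + 6x_2 = 182 and x_1 = 4.
Solving simultaneously gives x_1 = 4, x_2 = 27.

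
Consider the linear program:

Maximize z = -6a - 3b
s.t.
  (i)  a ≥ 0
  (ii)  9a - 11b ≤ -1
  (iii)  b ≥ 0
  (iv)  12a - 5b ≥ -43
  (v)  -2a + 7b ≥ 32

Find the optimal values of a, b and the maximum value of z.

a = 0, b = 32/7, maximum z = -96/7

Extreme points and z = -6a - 3b:
  (0, 43/5) → z = -129/5
  (0, 32/7) → z = -96/7
  (345/41, 286/41) → z = -2928/41
The feasible region is unbounded (it extends along (11, 9), (5, 12)), but z strictly decreases along every unbounded feasible direction, so there is no improving ray and the maximum is attained at a vertex.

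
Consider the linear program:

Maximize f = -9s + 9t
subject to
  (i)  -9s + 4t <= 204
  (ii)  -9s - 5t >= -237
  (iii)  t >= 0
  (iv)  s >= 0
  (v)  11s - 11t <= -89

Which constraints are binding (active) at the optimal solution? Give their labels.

Corner points and f = -9s + 9t:
  (0, 237/5) → f = 2133/5
  (1081/77, 1704/77) → f = 801/11
  (0, 89/11) → f = 801/11

The maximum is at (0, 237/5). Substituting into each constraint, equality holds for (ii) and (iv); the remaining constraints have slack.

(ii) and (iv)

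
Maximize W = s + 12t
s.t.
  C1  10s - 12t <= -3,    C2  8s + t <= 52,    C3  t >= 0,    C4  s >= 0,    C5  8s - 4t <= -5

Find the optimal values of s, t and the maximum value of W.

At the optimal vertex, 8s + t = 52 and s = 0.
Solving simultaneously gives s = 0, t = 52.

s = 0, t = 52, maximum W = 624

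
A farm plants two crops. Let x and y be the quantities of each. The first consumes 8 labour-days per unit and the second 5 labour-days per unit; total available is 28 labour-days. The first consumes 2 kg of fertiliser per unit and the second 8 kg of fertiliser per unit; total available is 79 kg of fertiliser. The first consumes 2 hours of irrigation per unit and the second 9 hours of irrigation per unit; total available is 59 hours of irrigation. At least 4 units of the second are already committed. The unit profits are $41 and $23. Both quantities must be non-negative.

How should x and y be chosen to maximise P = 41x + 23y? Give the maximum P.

Corner points and P = 41x + 23y:
  (0, 28/5) → P = 644/5
  (0, 4) → P = 92
  (1, 4) → P = 133

At the optimal vertex, 8x + 5y = 28 and y = 4.
Solving simultaneously gives x = 1, y = 4.

x = 1, y = 4, maximum P = 133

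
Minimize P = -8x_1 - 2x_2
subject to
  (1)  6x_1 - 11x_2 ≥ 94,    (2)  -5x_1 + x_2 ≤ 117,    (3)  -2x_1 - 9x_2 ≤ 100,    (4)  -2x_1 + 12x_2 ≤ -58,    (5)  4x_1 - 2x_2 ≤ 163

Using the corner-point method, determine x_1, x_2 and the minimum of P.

x_1 = 460/11, x_2 = 47/22, minimum P = -3727/11

Feasible corners and P = -8x_1 - 2x_2:
  (-127/38, -197/19) → P = 902/19
  (49/5, -16/5) → P = -72
  (1267/40, -363/20) → P = -2171/10
  (460/11, 47/22) → P = -3727/11

The binding constraints are -2x_1 + 12x_2 = -58 and 4x_1 - 2x_2 = 163.
Solving simultaneously gives x_1 = 460/11, x_2 = 47/22.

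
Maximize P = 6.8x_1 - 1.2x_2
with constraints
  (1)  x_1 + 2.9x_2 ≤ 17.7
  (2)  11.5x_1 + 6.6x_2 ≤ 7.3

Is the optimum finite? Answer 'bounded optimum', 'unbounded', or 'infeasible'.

From the feasible point (-1913/535, 785/107), moving in the direction (6.6, -11.5) keeps every constraint satisfied while P increases without bound.

unbounded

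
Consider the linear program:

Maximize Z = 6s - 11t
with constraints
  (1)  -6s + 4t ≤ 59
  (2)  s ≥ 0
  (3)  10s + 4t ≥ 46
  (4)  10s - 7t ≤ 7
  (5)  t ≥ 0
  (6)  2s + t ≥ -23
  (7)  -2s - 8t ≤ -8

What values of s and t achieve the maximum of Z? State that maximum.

s = 35/11, t = 39/11, maximum Z = -219/11

Corner points and Z = 6s - 11t:
  (0, 59/4) → Z = -649/4
  (0, 23/2) → Z = -253/2
  (35/11, 39/11) → Z = -219/11
The feasible region is unbounded (it extends along (2, 3), (7, 10)), but Z strictly decreases along every unbounded feasible direction, so there is no improving ray and the maximum is attained at a vertex.

The binding constraints are 10s + 4t = 46 and 10s - 7t = 7.
Solving simultaneously gives s = 35/11, t = 39/11.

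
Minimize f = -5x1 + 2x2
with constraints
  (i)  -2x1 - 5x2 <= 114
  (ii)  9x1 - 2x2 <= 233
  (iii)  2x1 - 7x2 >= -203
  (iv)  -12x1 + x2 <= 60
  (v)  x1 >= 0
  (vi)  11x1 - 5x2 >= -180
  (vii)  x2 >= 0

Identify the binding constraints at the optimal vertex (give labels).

(ii) and (vii)

Extreme points and f = -5x1 + 2x2:
  (2037/59, 2293/59) → f = -5599/59
  (233/9, 0) → f = -1165/9
  (0, 29) → f = 58
  (0, 0) → f = 0

The minimum is at (233/9, 0). Substituting into each constraint, equality holds for (ii) and (vii); the remaining constraints have slack.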